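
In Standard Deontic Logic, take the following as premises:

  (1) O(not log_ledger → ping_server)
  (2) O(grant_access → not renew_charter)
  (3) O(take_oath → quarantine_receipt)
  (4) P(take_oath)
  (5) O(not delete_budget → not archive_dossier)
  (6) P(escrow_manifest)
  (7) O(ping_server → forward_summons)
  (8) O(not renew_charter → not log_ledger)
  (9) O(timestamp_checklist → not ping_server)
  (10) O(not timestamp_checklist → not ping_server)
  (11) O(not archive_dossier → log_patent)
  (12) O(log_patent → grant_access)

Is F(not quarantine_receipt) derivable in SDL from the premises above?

Premise 3 is O(take_oath → quarantine_receipt), but O(take_oath) is not derivable from the premises (the permission P(take_oath) asserts only not O(not take_oath), not O(take_oath)), so it does not yield O(quarantine_receipt).
No other premise forces O(quarantine_receipt). An ideal world satisfying every premise can still have not quarantine_receipt true, so F(not quarantine_receipt) is not derivable.

No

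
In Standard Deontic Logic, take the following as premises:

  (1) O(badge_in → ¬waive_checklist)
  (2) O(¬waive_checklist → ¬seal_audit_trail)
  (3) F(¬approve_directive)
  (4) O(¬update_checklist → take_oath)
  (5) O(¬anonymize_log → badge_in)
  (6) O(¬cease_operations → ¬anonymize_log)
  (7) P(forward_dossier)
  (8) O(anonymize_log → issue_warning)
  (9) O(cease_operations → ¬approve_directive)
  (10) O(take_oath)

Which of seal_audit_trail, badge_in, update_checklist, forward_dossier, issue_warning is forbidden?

Premise 3 is F(¬approve_directive), i.e. O(approve_directive).
Premise 9 is O(cease_operations → ¬approve_directive); contrapositively O(approve_directive → ¬cease_operations). Since O(approve_directive) holds, K gives O(¬cease_operations).
Premise 6 is O(¬cease_operations → ¬anonymize_log); since O(¬cease_operations), deontic closure gives O(¬anonymize_log).
Premise 5 is O(¬anonymize_log → badge_in); since O(¬anonymize_log), deontic closure gives O(badge_in).
Premise 1 is O(badge_in → ¬waive_checklist); since O(badge_in), deontic closure gives O(¬waive_checklist).
Premise 2 is O(¬waive_checklist → ¬seal_audit_trail); since O(¬waive_checklist), deontic closure gives O(¬seal_audit_trail).
So O(¬seal_audit_trail) holds, i.e. seal_audit_trail is forbidden. None of the other listed options is forbidden under the premises.

seal_audit_trail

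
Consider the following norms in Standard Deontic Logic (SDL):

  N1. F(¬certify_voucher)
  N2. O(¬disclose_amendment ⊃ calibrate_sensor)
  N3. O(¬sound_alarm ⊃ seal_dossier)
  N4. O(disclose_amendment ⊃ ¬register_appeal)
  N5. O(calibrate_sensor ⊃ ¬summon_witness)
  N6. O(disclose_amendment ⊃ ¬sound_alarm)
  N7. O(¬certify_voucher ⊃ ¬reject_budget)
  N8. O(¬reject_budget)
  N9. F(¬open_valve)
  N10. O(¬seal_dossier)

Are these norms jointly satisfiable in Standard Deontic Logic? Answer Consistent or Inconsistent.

Premise 7 is O(¬certify_voucher ⊃ ¬reject_budget); even if O(¬reject_budget) held, inferring O(¬certify_voucher) would be affirming the consequent — invalid.
So O(¬certify_voucher) is not derivable, and the apparent clash with O(certify_voucher) does not arise.
A world satisfying every obligation exists (e.g. calibrate_sensor=true, certify_voucher=true, disclose_amendment=false, open_valve=true, register_appeal=false, reject_budget=false, seal_dossier=false, sound_alarm=true, summon_witness=false); no atom is both obligatory and forbidden, so the set is consistent.

Consistent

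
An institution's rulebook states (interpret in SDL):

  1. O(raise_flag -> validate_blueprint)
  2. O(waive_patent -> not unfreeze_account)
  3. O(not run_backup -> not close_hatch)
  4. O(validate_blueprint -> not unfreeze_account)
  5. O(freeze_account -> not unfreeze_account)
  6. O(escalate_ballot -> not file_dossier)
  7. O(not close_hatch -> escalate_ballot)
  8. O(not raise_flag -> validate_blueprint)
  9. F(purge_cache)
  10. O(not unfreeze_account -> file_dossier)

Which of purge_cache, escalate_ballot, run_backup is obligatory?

By case analysis on raise_flag: premise 1 gives O(raise_flag -> validate_blueprint) and premise 8 gives O(not raise_flag -> validate_blueprint), so O(validate_blueprint) either way.
Applying K to premise 4 (O(validate_blueprint -> not unfreeze_account)) and O(validate_blueprint) yields O(not unfreeze_account).
Applying K to premise 10 (O(not unfreeze_account -> file_dossier)) and O(not unfreeze_account) yields O(file_dossier).
Premise 6, O(escalate_ballot -> not file_dossier), contraposes to O(file_dossier -> not escalate_ballot); with O(file_dossier) we get O(not escalate_ballot).
Premise 7 is O(not close_hatch -> escalate_ballot); contrapositively O(not escalate_ballot -> close_hatch). Since O(not escalate_ballot) holds, K gives O(close_hatch).
Premise 3, O(not run_backup -> not close_hatch), contraposes to O(close_hatch -> run_backup); with O(close_hatch) we get O(run_backup).
So O(run_backup) holds — run_backup is obligatory. None of the other listed options is made obligatory by any chain of premises.

run_backup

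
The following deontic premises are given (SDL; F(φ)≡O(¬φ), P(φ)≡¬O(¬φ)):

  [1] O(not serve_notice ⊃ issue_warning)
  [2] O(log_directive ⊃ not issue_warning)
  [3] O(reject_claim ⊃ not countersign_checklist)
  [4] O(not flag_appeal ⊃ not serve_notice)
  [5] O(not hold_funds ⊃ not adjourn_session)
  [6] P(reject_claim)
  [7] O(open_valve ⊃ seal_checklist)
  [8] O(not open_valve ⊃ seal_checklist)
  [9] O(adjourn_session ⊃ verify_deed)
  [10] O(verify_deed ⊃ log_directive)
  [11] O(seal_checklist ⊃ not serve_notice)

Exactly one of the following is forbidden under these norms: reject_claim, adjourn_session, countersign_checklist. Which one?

Premises 7 and 8 cover both cases: O(open_valve ⊃ seal_checklist) and O(not open_valve ⊃ seal_checklist). Since open_valve ∨ not open_valve is a tautology, O(seal_checklist) follows.
With premise 11, O(seal_checklist ⊃ not serve_notice), the K-axiom yields O(not serve_notice).
With premise 1, O(not serve_notice ⊃ issue_warning), the K-axiom yields O(issue_warning).
Premise 2 is O(log_directive ⊃ not issue_warning); contrapositively O(issue_warning ⊃ not log_directive). Since O(issue_warning) holds, K gives O(not log_directive).
The contrapositive of premise 10 (O(verify_deed ⊃ log_directive)) is O(not log_directive ⊃ not verify_deed), and O(not log_directive) is already established, so O(not verify_deed).
Premise 9, O(adjourn_session ⊃ verify_deed), contraposes to O(not verify_deed ⊃ not adjourn_session); with O(not verify_deed) we get O(not adjourn_session).
So O(not adjourn_session) holds, i.e. adjourn_session is forbidden. None of the other listed options is forbidden under the premises.

adjourn_session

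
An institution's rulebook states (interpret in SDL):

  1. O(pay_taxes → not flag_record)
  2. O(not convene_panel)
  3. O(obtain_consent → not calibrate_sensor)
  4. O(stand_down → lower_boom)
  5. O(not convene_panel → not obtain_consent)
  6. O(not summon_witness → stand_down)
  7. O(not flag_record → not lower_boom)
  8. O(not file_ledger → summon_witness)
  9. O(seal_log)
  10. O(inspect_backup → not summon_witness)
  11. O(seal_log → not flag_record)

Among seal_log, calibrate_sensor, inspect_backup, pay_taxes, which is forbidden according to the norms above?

From premise 9 we have O(seal_log).
From O(seal_log) and premise 11, O(seal_log → not flag_record), we obtain O(not flag_record).
Premise 7 is O(not flag_record → not lower_boom); since O(not flag_record), deontic closure gives O(not lower_boom).
The contrapositive of premise 4 (O(stand_down → lower_boom)) is O(not lower_boom → not stand_down), and O(not lower_boom) is already established, so O(not stand_down).
Premise 6 is O(not summon_witness → stand_down); contrapositively O(not stand_down → summon_witness). Since O(not stand_down) holds, K gives O(summon_witness).
The contrapositive of premise 10 (O(inspect_backup → not summon_witness)) is O(summon_witness → not inspect_backup), and O(summon_witness) is already established, so O(not inspect_backup).
So O(not inspect_backup) holds, i.e. inspect_backup is forbidden. None of the other listed options is forbidden under the premises.

inspect_backup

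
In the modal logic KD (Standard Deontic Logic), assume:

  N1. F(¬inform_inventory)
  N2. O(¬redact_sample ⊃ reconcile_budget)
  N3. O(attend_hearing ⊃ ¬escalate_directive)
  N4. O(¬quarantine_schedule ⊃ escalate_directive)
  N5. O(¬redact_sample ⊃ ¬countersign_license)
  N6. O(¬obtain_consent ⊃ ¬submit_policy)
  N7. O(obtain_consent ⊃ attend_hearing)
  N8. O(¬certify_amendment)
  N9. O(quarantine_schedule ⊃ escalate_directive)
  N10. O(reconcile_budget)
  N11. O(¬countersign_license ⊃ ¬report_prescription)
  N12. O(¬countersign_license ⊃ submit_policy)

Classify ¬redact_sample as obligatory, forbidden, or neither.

Forbidden

Premises 4 and 9 are O(¬quarantine_schedule ⊃ escalate_directive) and O(quarantine_schedule ⊃ escalate_directive); every ideal world satisfies ¬quarantine_schedule or quarantine_schedule, so in either case escalate_directive holds — hence O(escalate_directive).
Premise 3 is O(attend_hearing ⊃ ¬escalate_directive); contrapositively O(escalate_directive ⊃ ¬attend_hearing). Since O(escalate_directive) holds, K gives O(¬attend_hearing).
The contrapositive of premise 7 (O(obtain_consent ⊃ attend_hearing)) is O(¬attend_hearing ⊃ ¬obtain_consent), and O(¬attend_hearing) is already established, so O(¬obtain_consent).
Applying K to premise 6 (O(¬obtain_consent ⊃ ¬submit_policy)) and O(¬obtain_consent) yields O(¬submit_policy).
Premise 12 is O(¬countersign_license ⊃ submit_policy); contrapositively O(¬submit_policy ⊃ countersign_license). Since O(¬submit_policy) holds, K gives O(countersign_license).
Premise 5, O(¬redact_sample ⊃ ¬countersign_license), contraposes to O(countersign_license ⊃ redact_sample); with O(countersign_license) we get O(redact_sample).
Premises 1, 2, 8, 10, 11 do not contribute to this derivation.
Thus O(redact_sample), which is F(¬redact_sample): ¬redact_sample is forbidden.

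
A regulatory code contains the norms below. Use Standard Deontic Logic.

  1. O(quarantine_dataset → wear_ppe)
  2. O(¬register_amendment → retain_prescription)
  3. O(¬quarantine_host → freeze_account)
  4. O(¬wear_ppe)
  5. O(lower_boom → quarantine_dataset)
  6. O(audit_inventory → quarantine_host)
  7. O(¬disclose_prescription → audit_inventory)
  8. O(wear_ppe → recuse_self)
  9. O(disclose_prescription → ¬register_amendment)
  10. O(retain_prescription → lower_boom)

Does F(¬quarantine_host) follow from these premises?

From premise 4 we have O(¬wear_ppe).
Premise 1, O(quarantine_dataset → wear_ppe), contraposes to O(¬wear_ppe → ¬quarantine_dataset); with O(¬wear_ppe) we get O(¬quarantine_dataset).
Premise 5, O(lower_boom → quarantine_dataset), contraposes to O(¬quarantine_dataset → ¬lower_boom); with O(¬quarantine_dataset) we get O(¬lower_boom).
Premise 10 is O(retain_prescription → lower_boom); contrapositively O(¬lower_boom → ¬retain_prescription). Since O(¬lower_boom) holds, K gives O(¬retain_prescription).
The contrapositive of premise 2 (O(¬register_amendment → retain_prescription)) is O(¬retain_prescription → register_amendment), and O(¬retain_prescription) is already established, so O(register_amendment).
The contrapositive of premise 9 (O(disclose_prescription → ¬register_amendment)) is O(register_amendment → ¬disclose_prescription), and O(register_amendment) is already established, so O(¬disclose_prescription).
With premise 7, O(¬disclose_prescription → audit_inventory), the K-axiom yields O(audit_inventory).
From O(audit_inventory) and premise 6, O(audit_inventory → quarantine_host), we obtain O(quarantine_host).
Premises 3, 8 do not contribute to this derivation.
So O(quarantine_host) holds, i.e. F(¬quarantine_host). The claim follows.

Yes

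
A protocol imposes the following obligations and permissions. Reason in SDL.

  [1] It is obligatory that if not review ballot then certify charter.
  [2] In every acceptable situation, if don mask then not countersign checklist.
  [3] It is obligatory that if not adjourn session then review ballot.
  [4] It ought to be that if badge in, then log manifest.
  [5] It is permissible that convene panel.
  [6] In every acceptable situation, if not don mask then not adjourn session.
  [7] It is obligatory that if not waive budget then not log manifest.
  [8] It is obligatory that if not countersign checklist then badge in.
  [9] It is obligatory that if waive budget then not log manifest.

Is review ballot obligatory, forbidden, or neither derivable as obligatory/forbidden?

Premises 7 and 9 cover both cases: O(¬waive_budget → ¬log_manifest) and O(waive_budget → ¬log_manifest). Since ¬waive_budget ∨ waive_budget is a tautology, O(¬log_manifest) follows.
Premise 4 is O(badge_in → log_manifest); contrapositively O(¬log_manifest → ¬badge_in). Since O(¬log_manifest) holds, K gives O(¬badge_in).
Premise 8 is O(¬countersign_checklist → badge_in); contrapositively O(¬badge_in → countersign_checklist). Since O(¬badge_in) holds, K gives O(countersign_checklist).
The contrapositive of premise 2 (O(don_mask → ¬countersign_checklist)) is O(countersign_checklist → ¬don_mask), and O(countersign_checklist) is already established, so O(¬don_mask).
From O(¬don_mask) and premise 6, O(¬don_mask → ¬adjourn_session), we obtain O(¬adjourn_session).
From O(¬adjourn_session) and premise 3, O(¬adjourn_session → review_ballot), we obtain O(review_ballot).
Premises 1, 5 do not contribute to this derivation.
Hence review_ballot is obligatory.

Obligatory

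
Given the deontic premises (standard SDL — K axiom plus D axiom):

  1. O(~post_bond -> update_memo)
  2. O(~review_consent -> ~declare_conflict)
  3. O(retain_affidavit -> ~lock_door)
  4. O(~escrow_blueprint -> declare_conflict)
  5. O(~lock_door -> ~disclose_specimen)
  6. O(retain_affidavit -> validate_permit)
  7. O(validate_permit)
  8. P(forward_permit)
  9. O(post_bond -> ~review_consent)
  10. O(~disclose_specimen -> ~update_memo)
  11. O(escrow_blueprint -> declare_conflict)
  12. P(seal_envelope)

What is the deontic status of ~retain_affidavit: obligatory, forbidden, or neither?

By case analysis on escrow_blueprint: premise 11 gives O(escrow_blueprint -> declare_conflict) and premise 4 gives O(~escrow_blueprint -> declare_conflict), so O(declare_conflict) either way.
Premise 2 is O(~review_consent -> ~declare_conflict); contrapositively O(declare_conflict -> review_consent). Since O(declare_conflict) holds, K gives O(review_consent).
The contrapositive of premise 9 (O(post_bond -> ~review_consent)) is O(review_consent -> ~post_bond), and O(review_consent) is already established, so O(~post_bond).
From O(~post_bond) and premise 1, O(~post_bond -> update_memo), we obtain O(update_memo).
Premise 10 is O(~disclose_specimen -> ~update_memo); contrapositively O(update_memo -> disclose_specimen). Since O(update_memo) holds, K gives O(disclose_specimen).
Premise 5, O(~lock_door -> ~disclose_specimen), contraposes to O(disclose_specimen -> lock_door); with O(disclose_specimen) we get O(lock_door).
Premise 3, O(retain_affidavit -> ~lock_door), contraposes to O(lock_door -> ~retain_affidavit); with O(lock_door) we get O(~retain_affidavit).
Premises 6, 7, 8, 12 do not contribute to this derivation.
Hence ~retain_affidavit is obligatory.

Obligatory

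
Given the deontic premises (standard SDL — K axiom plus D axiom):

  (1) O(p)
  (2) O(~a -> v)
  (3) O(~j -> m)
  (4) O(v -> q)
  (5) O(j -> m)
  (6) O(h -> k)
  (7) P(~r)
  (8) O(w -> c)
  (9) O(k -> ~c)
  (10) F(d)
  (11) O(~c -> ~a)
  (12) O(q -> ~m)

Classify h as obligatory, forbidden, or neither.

By case analysis on ~j: premise 3 gives O(~j -> m) and premise 5 gives O(j -> m), so O(m) either way.
Premise 12 is O(q -> ~m); contrapositively O(m -> ~q). Since O(m) holds, K gives O(~q).
Premise 4 is O(v -> q); contrapositively O(~q -> ~v). Since O(~q) holds, K gives O(~v).
Premise 2, O(~a -> v), contraposes to O(~v -> a); with O(~v) we get O(a).
Premise 11, O(~c -> ~a), contraposes to O(a -> c); with O(a) we get O(c).
Premise 9 is O(k -> ~c); contrapositively O(c -> ~k). Since O(c) holds, K gives O(~k).
Premise 6, O(h -> k), contraposes to O(~k -> ~h); with O(~k) we get O(~h).
Premises 1, 7, 8, 10 do not contribute to this derivation.
Thus O(~h), which is F(h): h is forbidden.

Forbidden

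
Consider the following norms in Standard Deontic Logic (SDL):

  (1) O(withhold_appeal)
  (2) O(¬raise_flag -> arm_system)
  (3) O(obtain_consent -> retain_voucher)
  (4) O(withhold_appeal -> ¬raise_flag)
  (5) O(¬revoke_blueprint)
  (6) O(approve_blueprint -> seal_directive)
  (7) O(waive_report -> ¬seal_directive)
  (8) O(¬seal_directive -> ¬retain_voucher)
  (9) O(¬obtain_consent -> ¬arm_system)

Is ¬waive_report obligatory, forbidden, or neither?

Obligatory

From premise 1 we have O(withhold_appeal).
Premise 4 is O(withhold_appeal -> ¬raise_flag); since O(withhold_appeal), deontic closure gives O(¬raise_flag).
Applying K to premise 2 (O(¬raise_flag -> arm_system)) and O(¬raise_flag) yields O(arm_system).
Premise 9 is O(¬obtain_consent -> ¬arm_system); contrapositively O(arm_system -> obtain_consent). Since O(arm_system) holds, K gives O(obtain_consent).
From O(obtain_consent) and premise 3, O(obtain_consent -> retain_voucher), we obtain O(retain_voucher).
The contrapositive of premise 8 (O(¬seal_directive -> ¬retain_voucher)) is O(retain_voucher -> seal_directive), and O(retain_voucher) is already established, so O(seal_directive).
Premise 7, O(waive_report -> ¬seal_directive), contraposes to O(seal_directive -> ¬waive_report); with O(seal_directive) we get O(¬waive_report).
Premises 5, 6 do not contribute to this derivation.
Hence ¬waive_report is obligatory.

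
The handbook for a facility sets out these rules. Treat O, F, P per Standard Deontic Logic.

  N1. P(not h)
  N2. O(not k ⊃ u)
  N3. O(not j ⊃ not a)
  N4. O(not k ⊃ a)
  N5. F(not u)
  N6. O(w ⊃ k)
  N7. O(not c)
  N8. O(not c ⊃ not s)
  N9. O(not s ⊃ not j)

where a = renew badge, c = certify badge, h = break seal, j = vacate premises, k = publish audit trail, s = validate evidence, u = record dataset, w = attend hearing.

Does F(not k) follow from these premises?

Premise 7 states O(not c) outright.
From O(not c) and premise 8, O(not c ⊃ not s), we obtain O(not s).
Applying K to premise 9 (O(not s ⊃ not j)) and O(not s) yields O(not j).
Applying K to premise 3 (O(not j ⊃ not a)) and O(not j) yields O(not a).
The contrapositive of premise 4 (O(not k ⊃ a)) is O(not a ⊃ k), and O(not a) is already established, so O(k).
Premises 1, 2, 5, 6 do not contribute to this derivation.
So O(k) holds, i.e. F(not k). The claim follows.

Yes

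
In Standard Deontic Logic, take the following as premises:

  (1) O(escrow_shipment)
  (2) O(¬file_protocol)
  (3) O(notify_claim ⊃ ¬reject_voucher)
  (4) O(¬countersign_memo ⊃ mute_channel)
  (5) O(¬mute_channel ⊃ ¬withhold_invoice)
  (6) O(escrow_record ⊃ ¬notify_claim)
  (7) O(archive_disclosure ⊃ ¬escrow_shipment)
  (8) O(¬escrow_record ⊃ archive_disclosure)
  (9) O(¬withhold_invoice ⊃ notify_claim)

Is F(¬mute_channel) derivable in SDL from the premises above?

From premise 1 we have O(escrow_shipment).
Premise 7 is O(archive_disclosure ⊃ ¬escrow_shipment); contrapositively O(escrow_shipment ⊃ ¬archive_disclosure). Since O(escrow_shipment) holds, K gives O(¬archive_disclosure).
The contrapositive of premise 8 (O(¬escrow_record ⊃ archive_disclosure)) is O(¬archive_disclosure ⊃ escrow_record), and O(¬archive_disclosure) is already established, so O(escrow_record).
Premise 6 is O(escrow_record ⊃ ¬notify_claim); since O(escrow_record), deontic closure gives O(¬notify_claim).
Premise 9, O(¬withhold_invoice ⊃ notify_claim), contraposes to O(¬notify_claim ⊃ withhold_invoice); with O(¬notify_claim) we get O(withhold_invoice).
The contrapositive of premise 5 (O(¬mute_channel ⊃ ¬withhold_invoice)) is O(withhold_invoice ⊃ mute_channel), and O(withhold_invoice) is already established, so O(mute_channel).
Premises 2, 3, 4 do not contribute to this derivation.
So O(mute_channel) holds, i.e. F(¬mute_channel). The claim follows.

Yes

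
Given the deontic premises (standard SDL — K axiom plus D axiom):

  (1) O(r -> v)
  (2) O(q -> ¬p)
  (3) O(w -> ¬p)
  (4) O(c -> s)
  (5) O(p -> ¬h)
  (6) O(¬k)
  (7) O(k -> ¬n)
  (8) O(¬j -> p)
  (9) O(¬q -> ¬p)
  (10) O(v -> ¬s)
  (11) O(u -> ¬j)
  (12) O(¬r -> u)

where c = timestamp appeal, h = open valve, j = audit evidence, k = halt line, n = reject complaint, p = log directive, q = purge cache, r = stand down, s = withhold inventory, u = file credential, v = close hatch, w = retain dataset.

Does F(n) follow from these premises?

Premise 7 is O(k -> ¬n), but O(k) is not derivable from the premises, so it does not yield O(¬n).
No other premise forces O(¬n). An ideal world satisfying every premise can still have n true, so F(n) is not derivable.

No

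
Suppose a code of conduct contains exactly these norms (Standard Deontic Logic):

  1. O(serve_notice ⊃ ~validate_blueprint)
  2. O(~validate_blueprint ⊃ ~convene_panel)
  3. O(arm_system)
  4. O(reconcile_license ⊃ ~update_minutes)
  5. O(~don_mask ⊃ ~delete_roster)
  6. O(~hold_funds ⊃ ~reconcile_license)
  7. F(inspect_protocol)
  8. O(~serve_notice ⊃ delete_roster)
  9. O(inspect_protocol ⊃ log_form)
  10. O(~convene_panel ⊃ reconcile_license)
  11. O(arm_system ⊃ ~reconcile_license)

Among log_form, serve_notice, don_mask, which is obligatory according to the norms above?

don_mask

From premise 3 we have O(arm_system).
Premise 11 is O(arm_system ⊃ ~reconcile_license); since O(arm_system), deontic closure gives O(~reconcile_license).
The contrapositive of premise 10 (O(~convene_panel ⊃ reconcile_license)) is O(~reconcile_license ⊃ convene_panel), and O(~reconcile_license) is already established, so O(convene_panel).
The contrapositive of premise 2 (O(~validate_blueprint ⊃ ~convene_panel)) is O(convene_panel ⊃ validate_blueprint), and O(convene_panel) is already established, so O(validate_blueprint).
Premise 1 is O(serve_notice ⊃ ~validate_blueprint); contrapositively O(validate_blueprint ⊃ ~serve_notice). Since O(validate_blueprint) holds, K gives O(~serve_notice).
From O(~serve_notice) and premise 8, O(~serve_notice ⊃ delete_roster), we obtain O(delete_roster).
Premise 5 is O(~don_mask ⊃ ~delete_roster); contrapositively O(delete_roster ⊃ don_mask). Since O(delete_roster) holds, K gives O(don_mask).
So O(don_mask) holds — don_mask is obligatory. None of the other listed options is made obligatory by any chain of premises.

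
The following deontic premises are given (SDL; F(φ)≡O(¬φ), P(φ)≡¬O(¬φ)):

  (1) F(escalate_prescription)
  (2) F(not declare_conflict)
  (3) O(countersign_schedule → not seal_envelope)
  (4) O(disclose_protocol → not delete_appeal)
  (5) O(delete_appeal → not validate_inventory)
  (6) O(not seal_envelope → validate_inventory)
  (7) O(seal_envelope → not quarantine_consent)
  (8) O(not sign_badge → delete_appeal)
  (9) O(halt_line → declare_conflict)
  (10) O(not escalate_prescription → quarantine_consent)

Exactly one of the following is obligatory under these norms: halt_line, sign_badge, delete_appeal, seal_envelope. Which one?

Premise 1 is F(escalate_prescription), i.e. O(not escalate_prescription).
Applying K to premise 10 (O(not escalate_prescription → quarantine_consent)) and O(not escalate_prescription) yields O(quarantine_consent).
Premise 7 is O(seal_envelope → not quarantine_consent); contrapositively O(quarantine_consent → not seal_envelope). Since O(quarantine_consent) holds, K gives O(not seal_envelope).
With premise 6, O(not seal_envelope → validate_inventory), the K-axiom yields O(validate_inventory).
Premise 5 is O(delete_appeal → not validate_inventory); contrapositively O(validate_inventory → not delete_appeal). Since O(validate_inventory) holds, K gives O(not delete_appeal).
The contrapositive of premise 8 (O(not sign_badge → delete_appeal)) is O(not delete_appeal → sign_badge), and O(not delete_appeal) is already established, so O(sign_badge).
So O(sign_badge) holds — sign_badge is obligatory. None of the other listed options is made obligatory by any chain of premises.

sign_badge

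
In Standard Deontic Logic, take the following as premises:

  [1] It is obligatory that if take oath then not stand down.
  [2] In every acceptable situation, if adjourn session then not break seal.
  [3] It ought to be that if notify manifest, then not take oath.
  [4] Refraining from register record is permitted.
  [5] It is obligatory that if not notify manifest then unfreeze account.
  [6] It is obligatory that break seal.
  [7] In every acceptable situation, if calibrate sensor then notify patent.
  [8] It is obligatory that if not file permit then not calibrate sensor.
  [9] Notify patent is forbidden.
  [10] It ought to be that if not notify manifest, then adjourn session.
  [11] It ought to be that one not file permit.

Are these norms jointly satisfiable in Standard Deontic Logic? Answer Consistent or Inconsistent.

Premise 7 is O(calibrate_sensor → notify_patent), but O(calibrate_sensor) is not derivable from the premises, so it does not yield O(notify_patent).
So O(notify_patent) is not derivable, and the apparent clash with O(¬notify_patent) does not arise.
A world satisfying every obligation exists (e.g. adjourn_session=false, break_seal=true, calibrate_sensor=false, file_permit=false, notify_manifest=true, notify_patent=false, register_record=false, stand_down=false, take_oath=false, unfreeze_account=false); no atom is both obligatory and forbidden, so the set is consistent.

Consistent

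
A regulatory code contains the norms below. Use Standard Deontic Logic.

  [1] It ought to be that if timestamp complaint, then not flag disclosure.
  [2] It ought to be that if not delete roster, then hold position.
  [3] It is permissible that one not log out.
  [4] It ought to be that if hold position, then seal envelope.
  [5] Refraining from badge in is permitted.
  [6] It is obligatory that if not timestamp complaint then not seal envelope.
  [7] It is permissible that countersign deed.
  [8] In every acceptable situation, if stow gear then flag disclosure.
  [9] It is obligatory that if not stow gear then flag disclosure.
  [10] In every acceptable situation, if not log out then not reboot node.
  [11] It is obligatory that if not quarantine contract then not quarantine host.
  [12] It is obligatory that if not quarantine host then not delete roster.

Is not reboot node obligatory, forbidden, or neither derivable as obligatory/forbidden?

Premise 10 is O(¬log_out → ¬reboot_node), but O(¬log_out) is not derivable from the premises (the permission P(¬log_out) asserts only ¬O(log_out), not O(¬log_out)), so it does not yield O(¬reboot_node).
No premise or chain of K-axiom applications forces O(¬reboot_node), and none forces O(reboot_node). So ¬reboot_node is neither obligatory nor forbidden under these norms.

Neither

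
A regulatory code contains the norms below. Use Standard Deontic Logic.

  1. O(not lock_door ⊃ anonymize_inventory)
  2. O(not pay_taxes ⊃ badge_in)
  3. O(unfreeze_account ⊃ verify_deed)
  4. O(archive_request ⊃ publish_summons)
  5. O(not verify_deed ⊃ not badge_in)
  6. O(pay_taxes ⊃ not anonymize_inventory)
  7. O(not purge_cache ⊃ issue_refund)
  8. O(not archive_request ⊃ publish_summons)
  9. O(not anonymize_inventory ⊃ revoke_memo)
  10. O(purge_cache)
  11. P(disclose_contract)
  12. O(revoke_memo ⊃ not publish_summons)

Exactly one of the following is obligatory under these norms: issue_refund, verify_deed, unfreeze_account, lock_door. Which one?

verify_deed

Premises 8 and 4 are O(not archive_request ⊃ publish_summons) and O(archive_request ⊃ publish_summons); every ideal world satisfies not archive_request or archive_request, so in either case publish_summons holds — hence O(publish_summons).
The contrapositive of premise 12 (O(revoke_memo ⊃ not publish_summons)) is O(publish_summons ⊃ not revoke_memo), and O(publish_summons) is already established, so O(not revoke_memo).
Premise 9, O(not anonymize_inventory ⊃ revoke_memo), contraposes to O(not revoke_memo ⊃ anonymize_inventory); with O(not revoke_memo) we get O(anonymize_inventory).
Premise 6 is O(pay_taxes ⊃ not anonymize_inventory); contrapositively O(anonymize_inventory ⊃ not pay_taxes). Since O(anonymize_inventory) holds, K gives O(not pay_taxes).
Premise 2 is O(not pay_taxes ⊃ badge_in); since O(not pay_taxes), deontic closure gives O(badge_in).
Premise 5, O(not verify_deed ⊃ not badge_in), contraposes to O(badge_in ⊃ verify_deed); with O(badge_in) we get O(verify_deed).
So O(verify_deed) holds — verify_deed is obligatory. None of the other listed options is made obligatory by any chain of premises.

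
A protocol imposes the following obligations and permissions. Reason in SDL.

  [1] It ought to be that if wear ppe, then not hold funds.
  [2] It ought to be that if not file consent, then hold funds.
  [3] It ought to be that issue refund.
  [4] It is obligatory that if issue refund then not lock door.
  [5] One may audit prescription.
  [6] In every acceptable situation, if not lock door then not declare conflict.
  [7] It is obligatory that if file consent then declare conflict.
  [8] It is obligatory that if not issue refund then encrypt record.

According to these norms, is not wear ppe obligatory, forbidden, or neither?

Obligatory

Premise 3 states O(issue_refund) outright.
With premise 4, O(issue_refund → ¬lock_door), the K-axiom yields O(¬lock_door).
Premise 6 is O(¬lock_door → ¬declare_conflict); since O(¬lock_door), deontic closure gives O(¬declare_conflict).
Premise 7, O(file_consent → declare_conflict), contraposes to O(¬declare_conflict → ¬file_consent); with O(¬declare_conflict) we get O(¬file_consent).
Premise 2 is O(¬file_consent → hold_funds); since O(¬file_consent), deontic closure gives O(hold_funds).
Premise 1, O(wear_ppe → ¬hold_funds), contraposes to O(hold_funds → ¬wear_ppe); with O(hold_funds) we get O(¬wear_ppe).
Premises 5, 8 do not contribute to this derivation.
Hence ¬wear_ppe is obligatory.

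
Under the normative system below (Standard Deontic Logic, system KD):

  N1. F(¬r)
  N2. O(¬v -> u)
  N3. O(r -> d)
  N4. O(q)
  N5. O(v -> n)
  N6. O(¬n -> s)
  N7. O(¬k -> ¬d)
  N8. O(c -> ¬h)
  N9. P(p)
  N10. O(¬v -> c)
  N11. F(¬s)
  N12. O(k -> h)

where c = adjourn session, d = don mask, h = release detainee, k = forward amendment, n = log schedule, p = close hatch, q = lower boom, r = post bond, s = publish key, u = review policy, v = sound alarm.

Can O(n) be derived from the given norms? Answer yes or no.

Premise 1, F(¬r), is equivalent to O(r).
Premise 3 is O(r -> d); since O(r), deontic closure gives O(d).
Premise 7, O(¬k -> ¬d), contraposes to O(d -> k); with O(d) we get O(k).
Premise 12 is O(k -> h); since O(k), deontic closure gives O(h).
The contrapositive of premise 8 (O(c -> ¬h)) is O(h -> ¬c), and O(h) is already established, so O(¬c).
The contrapositive of premise 10 (O(¬v -> c)) is O(¬c -> v), and O(¬c) is already established, so O(v).
From O(v) and premise 5, O(v -> n), we obtain O(n).
Premises 2, 4, 6, 9, 11 do not contribute to this derivation.
So O(n) follows.

Yes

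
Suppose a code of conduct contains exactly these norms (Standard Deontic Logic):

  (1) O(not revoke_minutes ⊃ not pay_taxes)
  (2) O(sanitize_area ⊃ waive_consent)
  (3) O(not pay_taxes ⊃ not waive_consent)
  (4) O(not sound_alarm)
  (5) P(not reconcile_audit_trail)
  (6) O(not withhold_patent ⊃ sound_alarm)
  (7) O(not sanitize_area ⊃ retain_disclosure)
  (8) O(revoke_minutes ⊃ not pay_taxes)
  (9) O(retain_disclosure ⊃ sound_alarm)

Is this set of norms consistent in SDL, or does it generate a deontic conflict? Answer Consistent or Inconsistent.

By case analysis on revoke_minutes: premise 8 gives O(revoke_minutes ⊃ not pay_taxes) and premise 1 gives O(not revoke_minutes ⊃ not pay_taxes), so O(not pay_taxes) either way.
With premise 3, O(not pay_taxes ⊃ not waive_consent), the K-axiom yields O(not waive_consent).
The contrapositive of premise 2 (O(sanitize_area ⊃ waive_consent)) is O(not waive_consent ⊃ not sanitize_area), and O(not waive_consent) is already established, so O(not sanitize_area).
From O(not sanitize_area) and premise 7, O(not sanitize_area ⊃ retain_disclosure), we obtain O(retain_disclosure).
From O(retain_disclosure) and premise 9, O(retain_disclosure ⊃ sound_alarm), we obtain O(sound_alarm).
Yet premise 4 states O(not sound_alarm).
We now have both O(sound_alarm) and O(not sound_alarm) — sound_alarm is simultaneously obligatory and forbidden, violating the D-axiom.

Inconsistent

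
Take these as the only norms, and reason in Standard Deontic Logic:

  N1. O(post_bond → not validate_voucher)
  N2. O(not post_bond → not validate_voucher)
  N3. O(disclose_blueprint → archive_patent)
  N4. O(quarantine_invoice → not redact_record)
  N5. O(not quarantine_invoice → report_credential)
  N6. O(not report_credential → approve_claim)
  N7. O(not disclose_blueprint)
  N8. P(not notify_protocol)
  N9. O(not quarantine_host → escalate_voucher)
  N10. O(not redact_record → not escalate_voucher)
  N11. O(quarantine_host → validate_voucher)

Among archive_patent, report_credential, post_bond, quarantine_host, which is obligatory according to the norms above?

Premises 1 and 2 cover both cases: O(post_bond → not validate_voucher) and O(not post_bond → not validate_voucher). Since post_bond ∨ not post_bond is a tautology, O(not validate_voucher) follows.
The contrapositive of premise 11 (O(quarantine_host → validate_voucher)) is O(not validate_voucher → not quarantine_host), and O(not validate_voucher) is already established, so O(not quarantine_host).
Premise 9 is O(not quarantine_host → escalate_voucher); since O(not quarantine_host), deontic closure gives O(escalate_voucher).
The contrapositive of premise 10 (O(not redact_record → not escalate_voucher)) is O(escalate_voucher → redact_record), and O(escalate_voucher) is already established, so O(redact_record).
Premise 4, O(quarantine_invoice → not redact_record), contraposes to O(redact_record → not quarantine_invoice); with O(redact_record) we get O(not quarantine_invoice).
With premise 5, O(not quarantine_invoice → report_credential), the K-axiom yields O(report_credential).
So O(report_credential) holds — report_credential is obligatory. None of the other listed options is made obligatory by any chain of premises.

report_credential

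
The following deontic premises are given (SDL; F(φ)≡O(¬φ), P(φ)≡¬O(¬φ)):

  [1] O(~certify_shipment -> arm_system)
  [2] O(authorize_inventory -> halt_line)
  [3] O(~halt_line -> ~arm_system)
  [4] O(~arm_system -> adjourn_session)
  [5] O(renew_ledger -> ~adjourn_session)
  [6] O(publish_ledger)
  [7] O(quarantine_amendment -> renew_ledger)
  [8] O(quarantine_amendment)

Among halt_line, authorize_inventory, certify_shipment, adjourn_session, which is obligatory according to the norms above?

Premise 8 gives O(quarantine_amendment).
From O(quarantine_amendment) and premise 7, O(quarantine_amendment -> renew_ledger), we obtain O(renew_ledger).
Premise 5 is O(renew_ledger -> ~adjourn_session); since O(renew_ledger), deontic closure gives O(~adjourn_session).
The contrapositive of premise 4 (O(~arm_system -> adjourn_session)) is O(~adjourn_session -> arm_system), and O(~adjourn_session) is already established, so O(arm_system).
The contrapositive of premise 3 (O(~halt_line -> ~arm_system)) is O(arm_system -> halt_line), and O(arm_system) is already established, so O(halt_line).
So O(halt_line) holds — halt_line is obligatory. None of the other listed options is made obligatory by any chain of premises.

halt_line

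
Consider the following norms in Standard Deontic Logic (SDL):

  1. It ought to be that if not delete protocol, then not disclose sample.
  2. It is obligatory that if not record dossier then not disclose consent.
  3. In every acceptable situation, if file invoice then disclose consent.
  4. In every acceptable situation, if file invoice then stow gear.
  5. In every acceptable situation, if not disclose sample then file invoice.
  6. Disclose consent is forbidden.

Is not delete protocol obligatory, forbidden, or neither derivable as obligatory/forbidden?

Premise 6, F(disclose_consent), is equivalent to O(¬disclose_consent).
Premise 3 is O(file_invoice → disclose_consent); contrapositively O(¬disclose_consent → ¬file_invoice). Since O(¬disclose_consent) holds, K gives O(¬file_invoice).
Premise 5, O(¬disclose_sample → file_invoice), contraposes to O(¬file_invoice → disclose_sample); with O(¬file_invoice) we get O(disclose_sample).
The contrapositive of premise 1 (O(¬delete_protocol → ¬disclose_sample)) is O(disclose_sample → delete_protocol), and O(disclose_sample) is already established, so O(delete_protocol).
Premises 2, 4 do not contribute to this derivation.
Thus O(delete_protocol), which is F(¬delete_protocol): ¬delete_protocol is forbidden.

Forbidden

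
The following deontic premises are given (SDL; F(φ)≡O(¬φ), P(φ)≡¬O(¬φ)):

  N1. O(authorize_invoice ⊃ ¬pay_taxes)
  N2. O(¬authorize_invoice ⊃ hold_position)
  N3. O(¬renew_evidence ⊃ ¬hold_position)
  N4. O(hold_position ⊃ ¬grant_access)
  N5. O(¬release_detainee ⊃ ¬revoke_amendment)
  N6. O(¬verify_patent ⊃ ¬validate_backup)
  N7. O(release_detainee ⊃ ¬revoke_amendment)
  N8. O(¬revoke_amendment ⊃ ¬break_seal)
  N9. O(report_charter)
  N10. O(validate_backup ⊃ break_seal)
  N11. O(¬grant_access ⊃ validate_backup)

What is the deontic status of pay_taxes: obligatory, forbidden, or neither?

By case analysis on ¬release_detainee: premise 5 gives O(¬release_detainee ⊃ ¬revoke_amendment) and premise 7 gives O(release_detainee ⊃ ¬revoke_amendment), so O(¬revoke_amendment) either way.
From O(¬revoke_amendment) and premise 8, O(¬revoke_amendment ⊃ ¬break_seal), we obtain O(¬break_seal).
Premise 10 is O(validate_backup ⊃ break_seal); contrapositively O(¬break_seal ⊃ ¬validate_backup). Since O(¬break_seal) holds, K gives O(¬validate_backup).
Premise 11 is O(¬grant_access ⊃ validate_backup); contrapositively O(¬validate_backup ⊃ grant_access). Since O(¬validate_backup) holds, K gives O(grant_access).
Premise 4 is O(hold_position ⊃ ¬grant_access); contrapositively O(grant_access ⊃ ¬hold_position). Since O(grant_access) holds, K gives O(¬hold_position).
Premise 2, O(¬authorize_invoice ⊃ hold_position), contraposes to O(¬hold_position ⊃ authorize_invoice); with O(¬hold_position) we get O(authorize_invoice).
Applying K to premise 1 (O(authorize_invoice ⊃ ¬pay_taxes)) and O(authorize_invoice) yields O(¬pay_taxes).
Premises 3, 6, 9 do not contribute to this derivation.
Thus O(¬pay_taxes), which is F(pay_taxes): pay_taxes is forbidden.

Forbidden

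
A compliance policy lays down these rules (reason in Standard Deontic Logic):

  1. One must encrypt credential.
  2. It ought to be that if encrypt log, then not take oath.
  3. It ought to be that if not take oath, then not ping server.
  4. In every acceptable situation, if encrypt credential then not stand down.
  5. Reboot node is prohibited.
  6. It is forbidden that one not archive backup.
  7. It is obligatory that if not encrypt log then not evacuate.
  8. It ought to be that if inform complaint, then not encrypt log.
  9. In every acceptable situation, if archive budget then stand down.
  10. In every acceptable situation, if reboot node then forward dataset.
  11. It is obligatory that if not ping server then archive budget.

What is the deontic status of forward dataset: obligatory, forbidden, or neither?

Premise 10 is O(reboot_node → forward_dataset), but O(reboot_node) is not derivable from the premises, so it does not yield O(forward_dataset).
No premise or chain of K-axiom applications forces O(forward_dataset), and none forces O(¬forward_dataset). So forward_dataset is neither obligatory nor forbidden under these norms.

Neither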